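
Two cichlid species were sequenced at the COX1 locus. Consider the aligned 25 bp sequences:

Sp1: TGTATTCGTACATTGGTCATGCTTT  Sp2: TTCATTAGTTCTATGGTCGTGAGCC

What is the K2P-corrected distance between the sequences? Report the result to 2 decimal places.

Of 25 sites, 4 differences are transitions and 7 are transversions, so P = 4/25 = 0.16 and Q = 7/25 = 0.28.
Under the Kimura two-parameter model, d = −½ ln(1 − 2P − Q) − ¼ ln(1 − 2Q).
1 − 2P − Q = 0.4, giving −½ ln(0.4) = 0.458145.
1 − 2Q = 0.44, giving −¼ ln(0.44) = 0.205245.
d = 0.458145 + 0.205245 = 0.663390.

0.66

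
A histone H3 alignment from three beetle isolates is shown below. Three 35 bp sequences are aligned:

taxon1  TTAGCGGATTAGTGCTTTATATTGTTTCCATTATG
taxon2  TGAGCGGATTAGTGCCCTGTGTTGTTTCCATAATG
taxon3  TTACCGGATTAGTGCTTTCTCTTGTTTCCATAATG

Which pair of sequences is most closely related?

taxon1–taxon2: 6/35 differ, p = 0.171, d = 0.195.
taxon1–taxon3: 4/35 differ, p = 0.114, d = 0.124.
taxon2–taxon3: 6/35 differ, p = 0.171, d = 0.195.
The smallest distance is between taxon1 and taxon3.

taxon1 and taxon3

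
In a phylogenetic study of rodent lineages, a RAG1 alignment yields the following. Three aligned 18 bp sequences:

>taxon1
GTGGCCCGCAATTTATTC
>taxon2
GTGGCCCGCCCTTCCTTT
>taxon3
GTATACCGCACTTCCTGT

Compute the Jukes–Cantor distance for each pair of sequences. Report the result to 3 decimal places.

taxon1–taxon2: 5/18 sites differ → p ≈ 0.277778, d = −0.75 ln(1 − 0.370371) = 0.346968 ≈ 0.347.
taxon1–taxon3: 8/18 sites differ → p ≈ 0.444444, d = −0.75 ln(1 − 0.592592) = 0.673455 ≈ 0.673.
taxon2–taxon3: 5/18 sites differ → p ≈ 0.277778, d = −0.75 ln(1 − 0.370371) = 0.346968 ≈ 0.347.

d(taxon1,taxon2) = 0.347, d(taxon1,taxon3) = 0.673, d(taxon2,taxon3) = 0.347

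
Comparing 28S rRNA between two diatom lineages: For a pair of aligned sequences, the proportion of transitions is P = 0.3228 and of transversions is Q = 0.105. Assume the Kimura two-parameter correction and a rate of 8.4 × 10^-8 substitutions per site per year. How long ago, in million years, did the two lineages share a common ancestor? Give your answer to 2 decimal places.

4.48

Under the Kimura two-parameter model, d = −½ ln(1 − 2P − Q) − ¼ ln(1 − 2Q).
1 − 2P − Q = 0.2494, giving −½ ln(0.2494) = 0.694349.
1 − 2Q = 0.79, giving −¼ ln(0.79) = 0.058931.
d = 0.694349 + 0.058931 = 0.753280.
Under a molecular clock d = 2μt, so t = d/(2μ) = 0.753280 / (2 × 8.4 × 10^-8) = 4.48 million years.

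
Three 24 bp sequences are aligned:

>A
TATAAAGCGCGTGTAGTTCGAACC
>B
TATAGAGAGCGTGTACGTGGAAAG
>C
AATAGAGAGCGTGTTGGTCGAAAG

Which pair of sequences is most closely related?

B and C

A–B: 7/24 differ, p = 0.292, d = 0.369.
A–C: 7/24 differ, p = 0.292, d = 0.369.
B–C: 4/24 differ, p = 0.167, d = 0.188.
The smallest distance is between B and C.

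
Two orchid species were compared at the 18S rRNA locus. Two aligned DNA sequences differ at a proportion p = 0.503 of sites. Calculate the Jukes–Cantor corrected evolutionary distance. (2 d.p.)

d = −(3/4) ln(1 − 4p/3) = −0.75 ln(1 − 0.670667) = −0.75 ln(0.329333)
  = −0.75 × (-1.110686) = 0.833015 substitutions/site.

0.83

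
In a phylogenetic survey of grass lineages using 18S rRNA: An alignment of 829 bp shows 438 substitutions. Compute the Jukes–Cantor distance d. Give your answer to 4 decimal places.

p = 438/829 ≈ 0.528347.
d = −(3/4) ln(1 − 4p/3) = −0.75 ln(1 − 0.704463) = −0.75 ln(0.295537)
  = −0.75 × (-1.218961) = 0.914221 substitutions/site.

0.9142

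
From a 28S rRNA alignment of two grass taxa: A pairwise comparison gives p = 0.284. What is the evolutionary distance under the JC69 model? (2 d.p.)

d = −(3/4) ln(1 − 4p/3) = −0.75 ln(1 − 0.378667) = −0.75 ln(0.621333)
  = −0.75 × (-0.475888) = 0.356916 substitutions/site.

0.36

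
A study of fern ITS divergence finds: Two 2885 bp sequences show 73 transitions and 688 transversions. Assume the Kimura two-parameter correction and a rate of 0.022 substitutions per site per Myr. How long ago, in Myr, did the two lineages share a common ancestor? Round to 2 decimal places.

7.56

P = 73/2885 ≈ 0.025303 and Q = 688/2885 ≈ 0.238475.
Under the Kimura two-parameter model, d = −½ ln(1 − 2P − Q) − ¼ ln(1 − 2Q).
1 − 2P − Q = 0.710919, giving −½ ln(0.710919) = 0.170598.
1 − 2Q = 0.52305, giving −¼ ln(0.52305) = 0.162020.
d = 0.170598 + 0.162020 = 0.332618.
Under a molecular clock d = 2μt, so t = d/(2μ) = 0.332618 / (2 × 0.022) = 7.56 Myr.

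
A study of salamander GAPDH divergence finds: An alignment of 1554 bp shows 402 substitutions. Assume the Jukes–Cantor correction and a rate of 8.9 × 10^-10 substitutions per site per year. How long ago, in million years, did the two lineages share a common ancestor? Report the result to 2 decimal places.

p = 402/1554 ≈ 0.258687.
d = −(3/4) ln(1 − 4p/3) = −0.75 ln(1 − 0.344916) = −0.75 ln(0.655084)
  = −0.75 × (-0.422992) = 0.317244 substitutions/site.
Under a molecular clock d = 2μt, so t = d/(2μ) = 0.317244 / (2 × 8.9 × 10^-10) = 178.23 million years.

178.23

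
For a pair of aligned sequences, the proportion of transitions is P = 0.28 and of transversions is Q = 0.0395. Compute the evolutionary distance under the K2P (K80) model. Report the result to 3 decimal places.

Under the Kimura two-parameter model, d = −½ ln(1 − 2P − Q) − ¼ ln(1 − 2Q).
1 − 2P − Q = 0.4005, giving −½ ln(0.4005) = 0.457521.
1 − 2Q = 0.921, giving −¼ ln(0.921) = 0.020574.
d = 0.457521 + 0.020574 = 0.478095.

0.478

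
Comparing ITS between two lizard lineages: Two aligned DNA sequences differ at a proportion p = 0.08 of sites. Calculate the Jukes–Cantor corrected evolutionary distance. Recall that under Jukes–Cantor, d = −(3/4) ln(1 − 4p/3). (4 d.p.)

d = −(3/4) ln(1 − 4p/3) = −0.75 ln(1 − 0.106667) = −0.75 ln(0.893333)
  = −0.75 × (-0.112796) = 0.084597 substitutions/site.

0.0846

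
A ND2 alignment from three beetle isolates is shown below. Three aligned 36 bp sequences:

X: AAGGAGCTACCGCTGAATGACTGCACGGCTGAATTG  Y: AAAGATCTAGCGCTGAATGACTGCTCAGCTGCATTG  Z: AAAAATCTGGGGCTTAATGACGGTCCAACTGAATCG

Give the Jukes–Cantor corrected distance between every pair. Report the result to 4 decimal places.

d(X,Y) = 0.1885, d(X,Z) = 0.4926, d(Y,Z) = 0.3470

X–Y: 6/36 sites differ → p ≈ 0.166667, d = −0.75 ln(1 − 0.222223) = 0.188487 ≈ 0.1885.
X–Z: 13/36 sites differ → p ≈ 0.361111, d = −0.75 ln(1 − 0.481481) = 0.492584 ≈ 0.4926.
Y–Z: 10/36 sites differ → p ≈ 0.277778, d = −0.75 ln(1 − 0.370371) = 0.346968 ≈ 0.3470.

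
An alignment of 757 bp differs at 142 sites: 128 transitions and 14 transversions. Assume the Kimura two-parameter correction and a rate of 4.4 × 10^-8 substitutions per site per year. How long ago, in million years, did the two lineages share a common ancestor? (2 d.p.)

2.61

P = 128/757 ≈ 0.169089 and Q = 14/757 ≈ 0.018494.
Under the Kimura two-parameter model, d = −½ ln(1 − 2P − Q) − ¼ ln(1 − 2Q).
1 − 2P − Q = 0.643328, giving −½ ln(0.643328) = 0.220550.
1 − 2Q = 0.963012, giving −¼ ln(0.963012) = 0.009422.
d = 0.220550 + 0.009422 = 0.229972.
Under a molecular clock d = 2μt, so t = d/(2μ) = 0.229972 / (2 × 4.4 × 10^-8) = 2.61 million years.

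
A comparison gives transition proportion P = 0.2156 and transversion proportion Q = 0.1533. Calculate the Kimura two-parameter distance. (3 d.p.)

0.531

Under the Kimura two-parameter model, d = −½ ln(1 − 2P − Q) − ¼ ln(1 − 2Q).
1 − 2P − Q = 0.4155, giving −½ ln(0.4155) = 0.439136.
1 − 2Q = 0.6934, giving −¼ ln(0.6934) = 0.091537.
d = 0.439136 + 0.091537 = 0.530673.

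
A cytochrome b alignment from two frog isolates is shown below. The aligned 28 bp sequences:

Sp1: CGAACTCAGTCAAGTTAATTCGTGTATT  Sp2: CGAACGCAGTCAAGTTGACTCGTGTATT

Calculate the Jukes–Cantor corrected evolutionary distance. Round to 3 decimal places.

0.116

The sequences differ at 3 of 28 sites (6, 17, 19), so p = 3/28 ≈ 0.107143.
d = −(3/4) ln(1 − 4p/3) = −0.75 ln(1 − 0.142857) = −0.75 ln(0.857143)
  = −0.75 × (-0.154151) = 0.115613 substitutions/site.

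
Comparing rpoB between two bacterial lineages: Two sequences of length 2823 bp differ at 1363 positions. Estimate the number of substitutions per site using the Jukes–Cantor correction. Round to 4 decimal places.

p = 1363/2823 ≈ 0.48282.
d = −(3/4) ln(1 − 4p/3) = −0.75 ln(1 − 0.64376) = −0.75 ln(0.35624)
  = −0.75 × (-1.032151) = 0.774113 substitutions/site.

0.7741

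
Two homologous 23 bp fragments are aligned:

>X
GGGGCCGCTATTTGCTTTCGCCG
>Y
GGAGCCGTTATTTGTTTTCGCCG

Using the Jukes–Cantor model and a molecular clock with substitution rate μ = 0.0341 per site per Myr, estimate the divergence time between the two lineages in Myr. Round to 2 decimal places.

2.10

The sequences differ at 3 of 23 sites (3, 8, 15), so p = 3/23 ≈ 0.130435.
d = −(3/4) ln(1 − 4p/3) = −0.75 ln(1 − 0.173913) = −0.75 ln(0.826087)
  = −0.75 × (-0.191055) = 0.143291 substitutions/site.
Under a molecular clock d = 2μt, so t = d/(2μ) = 0.143291 / (2 × 0.0341) = 2.10 Myr.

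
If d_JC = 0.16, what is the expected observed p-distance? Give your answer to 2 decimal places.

p = (3/4)(1 − e^(−4d/3)) = 0.75 × (1 − e^(-0.213333)) = 0.75 × (1 − 0.807887) = 0.144085.

0.14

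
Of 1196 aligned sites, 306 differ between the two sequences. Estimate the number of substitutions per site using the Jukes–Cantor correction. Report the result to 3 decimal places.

0.313

p = 306/1196 ≈ 0.255853.
d = −(3/4) ln(1 − 4p/3) = −0.75 ln(1 − 0.341137) = −0.75 ln(0.658863)
  = −0.75 × (-0.417240) = 0.312930 substitutions/site.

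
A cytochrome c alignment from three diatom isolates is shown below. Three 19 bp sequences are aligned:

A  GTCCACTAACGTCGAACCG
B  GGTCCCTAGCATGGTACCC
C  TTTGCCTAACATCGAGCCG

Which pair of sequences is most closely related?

A–B: 8/19 differ, p = 0.421, d = 0.618.
A–C: 6/19 differ, p = 0.316, d = 0.410.
B–C: 8/19 differ, p = 0.421, d = 0.618.
The smallest distance is between A and C.

A and C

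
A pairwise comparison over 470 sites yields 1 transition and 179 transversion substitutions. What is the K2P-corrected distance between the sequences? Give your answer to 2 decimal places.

P = 1/470 ≈ 0.002128 and Q = 179/470 ≈ 0.380851.
Under the Kimura two-parameter model, d = −½ ln(1 − 2P − Q) − ¼ ln(1 − 2Q).
1 − 2P − Q = 0.614893, giving −½ ln(0.614893) = 0.243154.
1 − 2Q = 0.238298, giving −¼ ln(0.238298) = 0.358558.
d = 0.243154 + 0.358558 = 0.601712.

0.60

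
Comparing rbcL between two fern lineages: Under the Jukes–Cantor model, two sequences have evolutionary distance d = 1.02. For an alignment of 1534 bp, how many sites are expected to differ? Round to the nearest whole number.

Invert JC69: p = (3/4)(1 − e^(−4d/3)) = 0.75 × (1 − e^(-1.36)) = 0.75 × (1 − 0.256661) = 0.557504.
Expected differing sites = pL ≈ 0.557504 × 1534 = 855.211136 ≈ 855.

855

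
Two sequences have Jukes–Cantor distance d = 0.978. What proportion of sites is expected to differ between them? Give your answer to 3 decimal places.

0.546

p = (3/4)(1 − e^(−4d/3)) = 0.75 × (1 − e^(-1.304)) = 0.75 × (1 − 0.271444) = 0.546417.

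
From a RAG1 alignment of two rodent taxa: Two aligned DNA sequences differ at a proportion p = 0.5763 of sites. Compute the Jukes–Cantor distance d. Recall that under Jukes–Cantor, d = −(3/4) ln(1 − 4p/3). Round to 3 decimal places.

1.097

d = −(3/4) ln(1 − 4p/3) = −0.75 ln(1 − 0.7684) = −0.75 ln(0.2316)
  = −0.75 × (-1.462744) = 1.097058 substitutions/site.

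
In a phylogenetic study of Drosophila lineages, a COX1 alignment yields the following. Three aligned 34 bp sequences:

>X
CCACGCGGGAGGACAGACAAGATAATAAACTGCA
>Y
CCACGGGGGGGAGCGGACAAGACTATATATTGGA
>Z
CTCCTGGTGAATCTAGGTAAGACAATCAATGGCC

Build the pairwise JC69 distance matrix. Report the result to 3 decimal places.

X–Y: 10/34 sites differ → p ≈ 0.294118, d = −0.75 ln(1 − 0.392157) = 0.373379 ≈ 0.373.
X–Z: 16/34 sites differ → p ≈ 0.470588, d = −0.75 ln(1 − 0.627451) = 0.740540 ≈ 0.741.
Y–Z: 18/34 sites differ → p ≈ 0.529412, d = −0.75 ln(1 − 0.705883) = 0.917833 ≈ 0.918.

d(X,Y) = 0.373, d(X,Z) = 0.741, d(Y,Z) = 0.918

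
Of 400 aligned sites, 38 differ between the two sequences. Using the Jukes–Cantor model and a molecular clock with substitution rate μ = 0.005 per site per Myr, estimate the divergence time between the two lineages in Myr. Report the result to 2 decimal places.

10.16

p = 38/400 = 0.095.
d = −(3/4) ln(1 − 4p/3) = −0.75 ln(1 − 0.126667) = −0.75 ln(0.873333)
  = −0.75 × (-0.135438) = 0.101579 substitutions/site.
Under a molecular clock d = 2μt, so t = d/(2μ) = 0.101579 / (2 × 0.005) = 10.16 Myr.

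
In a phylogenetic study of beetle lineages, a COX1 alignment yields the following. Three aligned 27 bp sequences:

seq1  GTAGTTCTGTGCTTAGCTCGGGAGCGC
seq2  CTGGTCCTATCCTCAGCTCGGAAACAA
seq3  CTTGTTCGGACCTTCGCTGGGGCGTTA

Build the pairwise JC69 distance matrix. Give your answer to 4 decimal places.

seq1–seq2: 10/27 sites differ → p ≈ 0.37037, d = −0.75 ln(1 − 0.493827) = 0.510658 ≈ 0.5107.
seq1–seq3: 11/27 sites differ → p ≈ 0.407407, d = −0.75 ln(1 − 0.543209) = 0.587647 ≈ 0.5876.
seq2–seq3: 13/27 sites differ → p ≈ 0.481481, d = −0.75 ln(1 − 0.641975) = 0.770364 ≈ 0.7704.

d(seq1,seq2) = 0.5107, d(seq1,seq3) = 0.5876, d(seq2,seq3) = 0.7704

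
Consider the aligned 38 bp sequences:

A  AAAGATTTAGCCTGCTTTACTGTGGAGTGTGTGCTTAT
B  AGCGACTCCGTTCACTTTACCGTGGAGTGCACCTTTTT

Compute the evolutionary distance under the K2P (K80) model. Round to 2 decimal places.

Of 38 sites, 12 differences are transitions and 4 are transversions, so P = 12/38 ≈ 0.315789 and Q = 4/38 ≈ 0.105263.
Under the Kimura two-parameter model, d = −½ ln(1 − 2P − Q) − ¼ ln(1 − 2Q).
1 − 2P − Q = 0.263159, giving −½ ln(0.263159) = 0.667498.
1 − 2Q = 0.789474, giving −¼ ln(0.789474) = 0.059097.
d = 0.667498 + 0.059097 = 0.726595.

0.73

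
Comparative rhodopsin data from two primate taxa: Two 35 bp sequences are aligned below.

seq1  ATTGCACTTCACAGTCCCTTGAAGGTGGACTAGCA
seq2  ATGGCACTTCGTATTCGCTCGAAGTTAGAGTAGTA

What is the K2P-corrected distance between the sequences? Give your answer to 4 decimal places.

0.3639

Of 35 sites, 5 differences are transitions and 5 are transversions, so P = 5/35 ≈ 0.142857 and Q = 5/35 ≈ 0.142857.
Under the Kimura two-parameter model, d = −½ ln(1 − 2P − Q) − ¼ ln(1 − 2Q).
1 − 2P − Q = 0.571429, giving −½ ln(0.571429) = 0.279808.
1 − 2Q = 0.714286, giving −¼ ln(0.714286) = 0.084118.
d = 0.279808 + 0.084118 = 0.363926.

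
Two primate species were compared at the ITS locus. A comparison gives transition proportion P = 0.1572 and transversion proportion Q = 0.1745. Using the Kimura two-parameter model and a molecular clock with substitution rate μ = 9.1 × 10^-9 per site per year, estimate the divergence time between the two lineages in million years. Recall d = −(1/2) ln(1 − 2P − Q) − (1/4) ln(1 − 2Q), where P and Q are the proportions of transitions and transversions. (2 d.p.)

Under the Kimura two-parameter model, d = −½ ln(1 − 2P − Q) − ¼ ln(1 − 2Q).
1 − 2P − Q = 0.5111, giving −½ ln(0.5111) = 0.335595.
1 − 2Q = 0.651, giving −¼ ln(0.651) = 0.107311.
d = 0.335595 + 0.107311 = 0.442906.
Under a molecular clock d = 2μt, so t = d/(2μ) = 0.442906 / (2 × 9.1 × 10^-9) = 24.34 million years.

24.34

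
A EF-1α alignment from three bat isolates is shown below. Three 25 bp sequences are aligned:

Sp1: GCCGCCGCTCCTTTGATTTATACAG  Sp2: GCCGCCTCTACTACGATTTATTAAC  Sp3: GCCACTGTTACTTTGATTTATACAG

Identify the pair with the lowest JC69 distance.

Sp1–Sp2: 7/25 differ, p = 0.280, d = 0.351.
Sp1–Sp3: 4/25 differ, p = 0.160, d = 0.180.
Sp2–Sp3: 9/25 differ, p = 0.360, d = 0.490.
The smallest distance is between Sp1 and Sp3.

Sp1 and Sp3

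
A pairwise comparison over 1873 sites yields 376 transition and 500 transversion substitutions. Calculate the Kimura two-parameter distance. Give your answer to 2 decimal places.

P = 376/1873 ≈ 0.200747 and Q = 500/1873 ≈ 0.266951.
Under the Kimura two-parameter model, d = −½ ln(1 − 2P − Q) − ¼ ln(1 − 2Q).
1 − 2P − Q = 0.331555, giving −½ ln(0.331555) = 0.551981.
1 − 2Q = 0.466098, giving −¼ ln(0.466098) = 0.190840.
d = 0.551981 + 0.190840 = 0.742821.

0.74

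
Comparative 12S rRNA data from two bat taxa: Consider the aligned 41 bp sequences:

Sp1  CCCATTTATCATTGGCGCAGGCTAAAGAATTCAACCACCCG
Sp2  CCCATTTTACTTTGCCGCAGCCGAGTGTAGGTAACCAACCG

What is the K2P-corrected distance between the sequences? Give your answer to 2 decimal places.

Of 41 sites, 2 differences are transitions and 11 are transversions, so P = 2/41 ≈ 0.04878 and Q = 11/41 ≈ 0.268293.
Under the Kimura two-parameter model, d = −½ ln(1 − 2P − Q) − ¼ ln(1 − 2Q).
1 − 2P − Q = 0.634147, giving −½ ln(0.634147) = 0.227737.
1 − 2Q = 0.463414, giving −¼ ln(0.463414) = 0.192284.
d = 0.227737 + 0.192284 = 0.420021.

0.42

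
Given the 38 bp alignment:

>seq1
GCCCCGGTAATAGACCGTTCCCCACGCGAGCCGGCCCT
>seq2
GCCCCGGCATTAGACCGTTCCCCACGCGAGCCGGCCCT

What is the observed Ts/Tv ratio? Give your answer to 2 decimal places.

Transitions are A↔G and C↔T; transversions are all other mismatches.
Transitions: 1. Transversions: 1.
R = 1/1 = 1.00.

1.00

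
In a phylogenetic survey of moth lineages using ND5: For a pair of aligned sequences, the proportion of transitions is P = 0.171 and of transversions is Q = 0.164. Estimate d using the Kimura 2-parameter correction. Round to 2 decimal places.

0.45

Under the Kimura two-parameter model, d = −½ ln(1 − 2P − Q) − ¼ ln(1 − 2Q).
1 − 2P − Q = 0.494, giving −½ ln(0.494) = 0.352610.
1 − 2Q = 0.672, giving −¼ ln(0.672) = 0.099374.
d = 0.352610 + 0.099374 = 0.451984.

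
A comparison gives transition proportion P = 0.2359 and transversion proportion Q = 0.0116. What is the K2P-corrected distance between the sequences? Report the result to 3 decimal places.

0.336

Under the Kimura two-parameter model, d = −½ ln(1 − 2P − Q) − ¼ ln(1 − 2Q).
1 − 2P − Q = 0.5166, giving −½ ln(0.5166) = 0.330243.
1 − 2Q = 0.9768, giving −¼ ln(0.9768) = 0.005868.
d = 0.330243 + 0.005868 = 0.336111.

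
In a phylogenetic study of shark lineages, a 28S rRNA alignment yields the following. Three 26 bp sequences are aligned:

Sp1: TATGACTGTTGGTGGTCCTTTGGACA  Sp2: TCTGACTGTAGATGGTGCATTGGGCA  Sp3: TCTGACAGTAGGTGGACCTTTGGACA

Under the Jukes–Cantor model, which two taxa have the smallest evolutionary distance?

Sp1 and Sp3

Sp1–Sp2: 6/26 differ, p = 0.231, d = 0.276.
Sp1–Sp3: 4/26 differ, p = 0.154, d = 0.172.
Sp2–Sp3: 6/26 differ, p = 0.231, d = 0.276.
The smallest distance is between Sp1 and Sp3.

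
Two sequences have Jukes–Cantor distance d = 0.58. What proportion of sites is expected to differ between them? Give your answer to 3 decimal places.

0.404

p = (3/4)(1 − e^(−4d/3)) = 0.75 × (1 − e^(-0.773333)) = 0.75 × (1 − 0.461472) = 0.403896.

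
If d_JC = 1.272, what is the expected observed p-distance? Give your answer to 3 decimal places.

p = (3/4)(1 − e^(−4d/3)) = 0.75 × (1 − e^(-1.696)) = 0.75 × (1 − 0.183416) = 0.612438.

0.612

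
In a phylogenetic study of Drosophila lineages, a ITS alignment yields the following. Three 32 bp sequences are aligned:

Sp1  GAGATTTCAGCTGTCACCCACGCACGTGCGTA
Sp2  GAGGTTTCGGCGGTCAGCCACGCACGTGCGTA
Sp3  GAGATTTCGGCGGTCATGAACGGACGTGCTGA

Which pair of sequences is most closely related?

Sp1 and Sp2

Sp1–Sp2: 4/32 differ, p = 0.125, d = 0.137.
Sp1–Sp3: 8/32 differ, p = 0.250, d = 0.304.
Sp2–Sp3: 7/32 differ, p = 0.219, d = 0.259.
The smallest distance is between Sp1 and Sp2.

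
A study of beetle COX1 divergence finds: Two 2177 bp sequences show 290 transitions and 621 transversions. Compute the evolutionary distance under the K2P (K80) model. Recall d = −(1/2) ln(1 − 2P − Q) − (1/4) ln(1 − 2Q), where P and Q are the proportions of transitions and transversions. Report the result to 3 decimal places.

P = 290/2177 ≈ 0.133211 and Q = 621/2177 ≈ 0.285255.
Under the Kimura two-parameter model, d = −½ ln(1 − 2P − Q) − ¼ ln(1 − 2Q).
1 − 2P − Q = 0.448323, giving −½ ln(0.448323) = 0.401121.
1 − 2Q = 0.42949, giving −¼ ln(0.42949) = 0.211289.
d = 0.401121 + 0.211289 = 0.612410.

0.612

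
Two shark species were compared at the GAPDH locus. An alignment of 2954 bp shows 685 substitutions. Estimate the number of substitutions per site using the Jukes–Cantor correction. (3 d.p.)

0.277

p = 685/2954 ≈ 0.231889.
d = −(3/4) ln(1 − 4p/3) = −0.75 ln(1 − 0.309185) = −0.75 ln(0.690815)
  = −0.75 × (-0.369883) = 0.277412 substitutions/site.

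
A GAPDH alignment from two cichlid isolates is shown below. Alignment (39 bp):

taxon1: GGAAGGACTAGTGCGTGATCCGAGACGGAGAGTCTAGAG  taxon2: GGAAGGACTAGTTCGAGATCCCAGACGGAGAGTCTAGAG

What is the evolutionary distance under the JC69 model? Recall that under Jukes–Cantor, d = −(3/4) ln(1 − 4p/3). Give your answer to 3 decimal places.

0.081

The sequences differ at 3 of 39 sites (13, 16, 22), so p = 3/39 ≈ 0.076923.
d = −(3/4) ln(1 − 4p/3) = −0.75 ln(1 − 0.102564) = −0.75 ln(0.897436)
  = −0.75 × (-0.108213) = 0.081160 substitutions/site.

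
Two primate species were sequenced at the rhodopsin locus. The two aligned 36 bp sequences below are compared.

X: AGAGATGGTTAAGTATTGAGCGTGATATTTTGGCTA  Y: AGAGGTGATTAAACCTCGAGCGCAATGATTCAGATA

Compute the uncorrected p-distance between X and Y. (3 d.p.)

The sequences differ at 13 of 36 positions.
p = 13/36 = 0.361111… ≈ 0.361 (to 3 d.p.).

0.361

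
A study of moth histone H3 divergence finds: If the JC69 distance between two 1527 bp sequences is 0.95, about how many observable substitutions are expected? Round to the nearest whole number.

823

Invert JC69: p = (3/4)(1 − e^(−4d/3)) = 0.75 × (1 − e^(-1.266667)) = 0.75 × (1 − 0.281769) = 0.538673.
Expected differing sites = pL ≈ 0.538673 × 1527 = 822.553671 ≈ 823.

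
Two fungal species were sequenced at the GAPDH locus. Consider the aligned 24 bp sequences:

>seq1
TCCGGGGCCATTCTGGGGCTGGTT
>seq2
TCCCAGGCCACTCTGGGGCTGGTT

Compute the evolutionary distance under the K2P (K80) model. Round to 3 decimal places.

Of 24 sites, 2 differences are transitions and 1 are transversions, so P = 2/24 ≈ 0.083333 and Q = 1/24 ≈ 0.041667.
Under the Kimura two-parameter model, d = −½ ln(1 − 2P − Q) − ¼ ln(1 − 2Q).
1 − 2P − Q = 0.791667, giving −½ ln(0.791667) = 0.116807.
1 − 2Q = 0.916666, giving −¼ ln(0.916666) = 0.021753.
d = 0.116807 + 0.021753 = 0.138560.

0.139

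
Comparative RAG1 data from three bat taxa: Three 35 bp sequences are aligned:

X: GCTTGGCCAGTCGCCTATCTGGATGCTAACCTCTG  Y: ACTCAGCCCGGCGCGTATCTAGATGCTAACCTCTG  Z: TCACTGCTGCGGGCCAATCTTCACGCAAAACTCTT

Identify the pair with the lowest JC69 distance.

X and Y

X–Y: 7/35 differ, p = 0.200, d = 0.233.
X–Z: 16/35 differ, p = 0.457, d = 0.705.
Y–Z: 15/35 differ, p = 0.429, d = 0.635.
The smallest distance is between X and Y.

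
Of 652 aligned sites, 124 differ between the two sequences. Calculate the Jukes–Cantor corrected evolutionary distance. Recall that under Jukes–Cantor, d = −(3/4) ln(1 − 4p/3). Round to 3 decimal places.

p = 124/652 ≈ 0.190184.
d = −(3/4) ln(1 − 4p/3) = −0.75 ln(1 − 0.253579) = −0.75 ln(0.746421)
  = −0.75 × (-0.292465) = 0.219349 substitutions/site.

0.219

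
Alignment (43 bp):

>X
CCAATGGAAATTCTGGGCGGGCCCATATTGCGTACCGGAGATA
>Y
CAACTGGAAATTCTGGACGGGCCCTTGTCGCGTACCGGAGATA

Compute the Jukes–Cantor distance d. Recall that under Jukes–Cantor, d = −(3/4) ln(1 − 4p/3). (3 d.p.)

The sequences differ at 6 of 43 sites (2, 4, 17, 25, 27, 29), so p = 6/43 ≈ 0.139535.
d = −(3/4) ln(1 − 4p/3) = −0.75 ln(1 − 0.186047) = −0.75 ln(0.813953)
  = −0.75 × (-0.205853) = 0.154390 substitutions/site.

0.154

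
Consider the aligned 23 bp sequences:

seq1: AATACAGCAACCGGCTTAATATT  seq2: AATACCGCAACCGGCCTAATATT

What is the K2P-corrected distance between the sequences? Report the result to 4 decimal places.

Of 23 sites, 1 differences are transitions and 1 are transversions, so P = 1/23 ≈ 0.043478 and Q = 1/23 ≈ 0.043478.
Under the Kimura two-parameter model, d = −½ ln(1 − 2P − Q) − ¼ ln(1 − 2Q).
1 − 2P − Q = 0.869566, giving −½ ln(0.869566) = 0.069881.
1 − 2Q = 0.913044, giving −¼ ln(0.913044) = 0.022743.
d = 0.069881 + 0.022743 = 0.092624.

0.0926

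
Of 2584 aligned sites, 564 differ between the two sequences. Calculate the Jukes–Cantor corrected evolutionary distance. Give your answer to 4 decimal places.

0.2579

p = 564/2584 ≈ 0.218266.
d = −(3/4) ln(1 − 4p/3) = −0.75 ln(1 − 0.291021) = −0.75 ln(0.708979)
  = −0.75 × (-0.343929) = 0.257947 substitutions/site.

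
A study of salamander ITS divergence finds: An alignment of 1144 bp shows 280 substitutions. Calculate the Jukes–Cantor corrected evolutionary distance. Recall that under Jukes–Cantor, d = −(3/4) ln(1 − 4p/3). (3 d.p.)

0.296

p = 280/1144 ≈ 0.244755.
d = −(3/4) ln(1 − 4p/3) = −0.75 ln(1 − 0.32634) = −0.75 ln(0.67366)
  = −0.75 × (-0.395030) = 0.296273 substitutions/site.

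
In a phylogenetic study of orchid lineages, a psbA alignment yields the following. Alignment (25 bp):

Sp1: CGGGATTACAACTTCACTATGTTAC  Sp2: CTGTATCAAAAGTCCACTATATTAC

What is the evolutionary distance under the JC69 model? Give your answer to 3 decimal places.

The sequences differ at 7 of 25 sites (2, 4, 7, 9, 12, 14, 21), so p = 7/25 = 0.28.
d = −(3/4) ln(1 − 4p/3) = −0.75 ln(1 − 0.373333) = −0.75 ln(0.626667)
  = −0.75 × (-0.467340) = 0.350505 substitutions/site.

0.351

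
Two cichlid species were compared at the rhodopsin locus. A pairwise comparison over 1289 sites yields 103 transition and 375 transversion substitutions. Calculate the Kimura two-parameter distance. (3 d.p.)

P = 103/1289 ≈ 0.079907 and Q = 375/1289 ≈ 0.290923.
Under the Kimura two-parameter model, d = −½ ln(1 − 2P − Q) − ¼ ln(1 − 2Q).
1 − 2P − Q = 0.549263, giving −½ ln(0.549263) = 0.299589.
1 − 2Q = 0.418154, giving −¼ ln(0.418154) = 0.217976.
d = 0.299589 + 0.217976 = 0.517565.

0.518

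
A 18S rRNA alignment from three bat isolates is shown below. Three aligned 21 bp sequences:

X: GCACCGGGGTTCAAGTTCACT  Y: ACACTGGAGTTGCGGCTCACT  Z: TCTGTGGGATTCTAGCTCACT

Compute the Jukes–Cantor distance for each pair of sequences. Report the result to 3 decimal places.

X–Y: 7/21 sites differ → p ≈ 0.333333, d = −0.75 ln(1 − 0.444444) = 0.440839 ≈ 0.441.
X–Z: 7/21 sites differ → p ≈ 0.333333, d = −0.75 ln(1 − 0.444444) = 0.440839 ≈ 0.441.
Y–Z: 8/21 sites differ → p ≈ 0.380952, d = −0.75 ln(1 − 0.507936) = 0.531860 ≈ 0.532.

d(X,Y) = 0.441, d(X,Z) = 0.441, d(Y,Z) = 0.532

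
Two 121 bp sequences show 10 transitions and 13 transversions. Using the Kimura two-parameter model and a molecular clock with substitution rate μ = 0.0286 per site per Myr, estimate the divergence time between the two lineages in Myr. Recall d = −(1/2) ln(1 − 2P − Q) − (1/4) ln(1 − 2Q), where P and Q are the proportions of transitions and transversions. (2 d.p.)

3.84

P = 10/121 ≈ 0.082645 and Q = 13/121 ≈ 0.107438.
Under the Kimura two-parameter model, d = −½ ln(1 − 2P − Q) − ¼ ln(1 − 2Q).
1 − 2P − Q = 0.727272, giving −½ ln(0.727272) = 0.159227.
1 − 2Q = 0.785124, giving −¼ ln(0.785124) = 0.060478.
d = 0.159227 + 0.060478 = 0.219705.
Under a molecular clock d = 2μt, so t = d/(2μ) = 0.219705 / (2 × 0.0286) = 3.84 Myr.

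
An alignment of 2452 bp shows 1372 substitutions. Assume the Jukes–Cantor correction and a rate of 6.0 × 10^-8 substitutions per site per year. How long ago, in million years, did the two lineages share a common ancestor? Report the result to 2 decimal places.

8.57

p = 1372/2452 ≈ 0.559543.
d = −(3/4) ln(1 − 4p/3) = −0.75 ln(1 − 0.746057) = −0.75 ln(0.253943)
  = −0.75 × (-1.370645) = 1.027984 substitutions/site.
Under a molecular clock d = 2μt, so t = d/(2μ) = 1.027984 / (2 × 6.0 × 10^-8) = 8.57 million years.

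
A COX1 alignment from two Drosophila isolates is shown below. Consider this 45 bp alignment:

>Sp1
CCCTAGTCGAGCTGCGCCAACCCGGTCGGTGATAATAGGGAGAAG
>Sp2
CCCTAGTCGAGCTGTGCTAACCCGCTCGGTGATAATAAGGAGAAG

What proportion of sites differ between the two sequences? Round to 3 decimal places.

The sequences differ at 4 of 45 positions (sites 15, 18, 25, 38).
p = 4/45 = 0.088888… ≈ 0.089 (to 3 d.p.).

0.089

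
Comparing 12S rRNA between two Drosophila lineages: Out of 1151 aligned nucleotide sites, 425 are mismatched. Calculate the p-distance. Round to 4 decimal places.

p = 425/1151 = 0.369244… ≈ 0.3692 (to 4 d.p.).

0.3692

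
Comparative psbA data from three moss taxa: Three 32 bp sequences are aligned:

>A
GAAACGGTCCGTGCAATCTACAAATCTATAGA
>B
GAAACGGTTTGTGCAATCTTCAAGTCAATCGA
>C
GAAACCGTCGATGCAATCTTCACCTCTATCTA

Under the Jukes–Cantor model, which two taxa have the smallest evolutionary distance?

A and B

A–B: 6/32 differ, p = 0.188, d = 0.216.
A–C: 8/32 differ, p = 0.250, d = 0.304.
B–C: 8/32 differ, p = 0.250, d = 0.304.
The smallest distance is between A and B.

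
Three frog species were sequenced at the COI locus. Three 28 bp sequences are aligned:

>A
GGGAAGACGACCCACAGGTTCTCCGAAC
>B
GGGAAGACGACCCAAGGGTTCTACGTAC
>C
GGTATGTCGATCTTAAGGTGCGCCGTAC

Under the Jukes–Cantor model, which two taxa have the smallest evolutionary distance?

A and B

A–B: 4/28 differ, p = 0.143, d = 0.158.
A–C: 10/28 differ, p = 0.357, d = 0.485.
B–C: 10/28 differ, p = 0.357, d = 0.485.
The smallest distance is between A and B.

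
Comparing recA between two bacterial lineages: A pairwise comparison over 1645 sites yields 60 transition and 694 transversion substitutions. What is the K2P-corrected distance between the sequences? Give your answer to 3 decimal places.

P = 60/1645 ≈ 0.036474 and Q = 694/1645 ≈ 0.421884.
Under the Kimura two-parameter model, d = −½ ln(1 − 2P − Q) − ¼ ln(1 − 2Q).
1 − 2P − Q = 0.505168, giving −½ ln(0.505168) = 0.341432.
1 − 2Q = 0.156232, giving −¼ ln(0.156232) = 0.464103.
d = 0.341432 + 0.464103 = 0.805535.

0.806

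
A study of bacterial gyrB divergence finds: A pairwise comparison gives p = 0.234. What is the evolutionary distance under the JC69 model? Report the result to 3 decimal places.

d = −(3/4) ln(1 − 4p/3) = −0.75 ln(1 − 0.312) = −0.75 ln(0.688)
  = −0.75 × (-0.373966) = 0.280475 substitutions/site.

0.280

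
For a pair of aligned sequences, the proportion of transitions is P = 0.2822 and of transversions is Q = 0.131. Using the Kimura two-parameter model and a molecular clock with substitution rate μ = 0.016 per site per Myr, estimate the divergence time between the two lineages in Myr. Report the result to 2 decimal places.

Under the Kimura two-parameter model, d = −½ ln(1 − 2P − Q) − ¼ ln(1 − 2Q).
1 − 2P − Q = 0.3046, giving −½ ln(0.3046) = 0.594378.
1 − 2Q = 0.738, giving −¼ ln(0.738) = 0.075953.
d = 0.594378 + 0.075953 = 0.670331.
Under a molecular clock d = 2μt, so t = d/(2μ) = 0.670331 / (2 × 0.016) = 20.95 Myr.

20.95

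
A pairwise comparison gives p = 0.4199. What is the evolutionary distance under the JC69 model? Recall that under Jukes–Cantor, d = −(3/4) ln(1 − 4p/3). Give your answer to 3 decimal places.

0.616

d = −(3/4) ln(1 − 4p/3) = −0.75 ln(1 − 0.559867) = −0.75 ln(0.440133)
  = −0.75 × (-0.820678) = 0.615509 substitutions/site.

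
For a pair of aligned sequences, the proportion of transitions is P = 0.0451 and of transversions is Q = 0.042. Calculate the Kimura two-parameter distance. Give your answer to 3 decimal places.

Under the Kimura two-parameter model, d = −½ ln(1 − 2P − Q) − ¼ ln(1 − 2Q).
1 − 2P − Q = 0.8678, giving −½ ln(0.8678) = 0.070897.
1 − 2Q = 0.916, giving −¼ ln(0.916) = 0.021935.
d = 0.070897 + 0.021935 = 0.092832.

0.093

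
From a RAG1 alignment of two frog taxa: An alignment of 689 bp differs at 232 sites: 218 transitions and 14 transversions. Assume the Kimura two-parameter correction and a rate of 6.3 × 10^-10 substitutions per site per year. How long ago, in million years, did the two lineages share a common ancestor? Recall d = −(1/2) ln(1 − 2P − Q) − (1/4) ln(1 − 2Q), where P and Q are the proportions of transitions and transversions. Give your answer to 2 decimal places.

428.38

P = 218/689 ≈ 0.316401 and Q = 14/689 ≈ 0.020319.
Under the Kimura two-parameter model, d = −½ ln(1 − 2P − Q) − ¼ ln(1 − 2Q).
1 − 2P − Q = 0.346879, giving −½ ln(0.346879) = 0.529390.
1 − 2Q = 0.959362, giving −¼ ln(0.959362) = 0.010372.
d = 0.529390 + 0.010372 = 0.539762.
Under a molecular clock d = 2μt, so t = d/(2μ) = 0.539762 / (2 × 6.3 × 10^-10) = 428.38 million years.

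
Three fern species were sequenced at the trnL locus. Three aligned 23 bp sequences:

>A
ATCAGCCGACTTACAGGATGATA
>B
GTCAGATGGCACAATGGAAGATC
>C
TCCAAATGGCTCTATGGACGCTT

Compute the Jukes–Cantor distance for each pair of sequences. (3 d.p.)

A–B: 10/23 sites differ → p ≈ 0.434783, d = −0.75 ln(1 − 0.579711) = 0.650110 ≈ 0.650.
A–C: 13/23 sites differ → p ≈ 0.565217, d = −0.75 ln(1 − 0.753623) = 1.050669 ≈ 1.051.
B–C: 8/23 sites differ → p ≈ 0.347826, d = −0.75 ln(1 − 0.463768) = 0.467391 ≈ 0.467.

d(A,B) = 0.650, d(A,C) = 1.051, d(B,C) = 0.467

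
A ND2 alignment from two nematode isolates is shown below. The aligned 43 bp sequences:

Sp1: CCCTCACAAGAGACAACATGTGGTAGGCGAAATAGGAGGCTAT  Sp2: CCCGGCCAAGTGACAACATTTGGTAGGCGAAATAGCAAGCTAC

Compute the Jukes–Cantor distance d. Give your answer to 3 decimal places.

The sequences differ at 8 of 43 sites (4, 5, 6, 11, 20, 36, 38, 43), so p = 8/43 ≈ 0.186047.
d = −(3/4) ln(1 − 4p/3) = −0.75 ln(1 − 0.248063) = −0.75 ln(0.751937)
  = −0.75 × (-0.285103) = 0.213827 substitutions/site.

0.214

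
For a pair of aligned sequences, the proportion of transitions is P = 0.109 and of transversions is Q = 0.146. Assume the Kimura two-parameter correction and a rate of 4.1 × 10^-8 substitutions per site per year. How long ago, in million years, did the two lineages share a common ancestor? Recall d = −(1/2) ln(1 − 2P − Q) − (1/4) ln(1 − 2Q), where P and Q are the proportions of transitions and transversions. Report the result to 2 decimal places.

3.81

Under the Kimura two-parameter model, d = −½ ln(1 − 2P − Q) − ¼ ln(1 − 2Q).
1 − 2P − Q = 0.636, giving −½ ln(0.636) = 0.226278.
1 − 2Q = 0.708, giving −¼ ln(0.708) = 0.086328.
d = 0.226278 + 0.086328 = 0.312606.
Under a molecular clock d = 2μt, so t = d/(2μ) = 0.312606 / (2 × 4.1 × 10^-8) = 3.81 million years.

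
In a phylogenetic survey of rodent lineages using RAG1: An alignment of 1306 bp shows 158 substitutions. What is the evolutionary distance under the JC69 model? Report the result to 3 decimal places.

0.132

p = 158/1306 ≈ 0.12098.
d = −(3/4) ln(1 − 4p/3) = −0.75 ln(1 − 0.161307) = −0.75 ln(0.838693)
  = −0.75 × (-0.175911) = 0.131933 substitutions/site.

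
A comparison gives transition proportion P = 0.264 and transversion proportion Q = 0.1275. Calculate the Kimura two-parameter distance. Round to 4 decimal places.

Under the Kimura two-parameter model, d = −½ ln(1 − 2P − Q) − ¼ ln(1 − 2Q).
1 − 2P − Q = 0.3445, giving −½ ln(0.3445) = 0.532831.
1 − 2Q = 0.745, giving −¼ ln(0.745) = 0.073593.
d = 0.532831 + 0.073593 = 0.606424.

0.6064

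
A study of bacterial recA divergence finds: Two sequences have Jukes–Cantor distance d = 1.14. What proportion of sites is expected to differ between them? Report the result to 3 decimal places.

0.586

p = (3/4)(1 − e^(−4d/3)) = 0.75 × (1 − e^(-1.52)) = 0.75 × (1 − 0.218712) = 0.585966.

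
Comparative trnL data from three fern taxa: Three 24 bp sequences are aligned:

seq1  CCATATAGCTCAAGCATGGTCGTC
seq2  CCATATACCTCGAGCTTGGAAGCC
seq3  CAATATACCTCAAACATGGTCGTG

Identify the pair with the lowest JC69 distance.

seq1–seq2: 6/24 differ, p = 0.250, d = 0.304.
seq1–seq3: 4/24 differ, p = 0.167, d = 0.188.
seq2–seq3: 8/24 differ, p = 0.333, d = 0.441.
The smallest distance is between seq1 and seq3.

seq1 and seq3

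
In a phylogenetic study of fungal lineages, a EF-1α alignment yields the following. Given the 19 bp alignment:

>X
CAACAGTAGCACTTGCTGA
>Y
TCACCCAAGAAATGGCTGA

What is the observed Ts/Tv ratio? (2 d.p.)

Transitions are A↔G and C↔T; transversions are all other mismatches.
Transitions: 1. Transversions: 7.
R = 1/7 = 0.142857… ≈ 0.14 (to 2 d.p.).

0.14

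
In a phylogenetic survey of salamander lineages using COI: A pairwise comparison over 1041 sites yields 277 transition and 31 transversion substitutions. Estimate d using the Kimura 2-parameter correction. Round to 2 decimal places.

0.43

P = 277/1041 ≈ 0.26609 and Q = 31/1041 ≈ 0.029779.
Under the Kimura two-parameter model, d = −½ ln(1 − 2P − Q) − ¼ ln(1 − 2Q).
1 − 2P − Q = 0.438041, giving −½ ln(0.438041) = 0.412721.
1 − 2Q = 0.940442, giving −¼ ln(0.940442) = 0.015351.
d = 0.412721 + 0.015351 = 0.428072.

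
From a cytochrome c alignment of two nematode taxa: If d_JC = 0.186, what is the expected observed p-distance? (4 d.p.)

0.1647

p = (3/4)(1 − e^(−4d/3)) = 0.75 × (1 − e^(-0.248)) = 0.75 × (1 − 0.780360) = 0.164730.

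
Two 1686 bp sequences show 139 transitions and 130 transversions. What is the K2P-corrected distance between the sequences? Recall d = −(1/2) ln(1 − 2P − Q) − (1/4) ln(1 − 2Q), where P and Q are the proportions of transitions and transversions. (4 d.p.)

P = 139/1686 ≈ 0.082444 and Q = 130/1686 ≈ 0.077106.
Under the Kimura two-parameter model, d = −½ ln(1 − 2P − Q) − ¼ ln(1 − 2Q).
1 − 2P − Q = 0.758006, giving −½ ln(0.758006) = 0.138532.
1 − 2Q = 0.845788, giving −¼ ln(0.845788) = 0.041872.
d = 0.138532 + 0.041872 = 0.180404.

0.1804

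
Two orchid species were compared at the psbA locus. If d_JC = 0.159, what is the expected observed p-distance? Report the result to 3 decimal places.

0.143

p = (3/4)(1 − e^(−4d/3)) = 0.75 × (1 − e^(-0.212)) = 0.75 × (1 − 0.808965) = 0.143276.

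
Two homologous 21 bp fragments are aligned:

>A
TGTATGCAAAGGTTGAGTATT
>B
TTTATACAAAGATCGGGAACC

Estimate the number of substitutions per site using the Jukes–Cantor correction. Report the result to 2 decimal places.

0.53

The sequences differ at 8 of 21 sites (2, 6, 12, 14, 16, 18, 20, 21), so p = 8/21 ≈ 0.380952.
d = −(3/4) ln(1 − 4p/3) = −0.75 ln(1 − 0.507936) = −0.75 ln(0.492064)
  = −0.75 × (-0.709146) = 0.531860 substitutions/site.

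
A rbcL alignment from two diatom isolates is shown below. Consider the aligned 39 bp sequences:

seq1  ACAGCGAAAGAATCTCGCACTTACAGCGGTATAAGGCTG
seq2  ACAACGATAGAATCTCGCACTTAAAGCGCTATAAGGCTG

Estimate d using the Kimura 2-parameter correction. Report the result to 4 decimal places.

0.1104

Of 39 sites, 1 differences are transitions and 3 are transversions, so P = 1/39 ≈ 0.025641 and Q = 3/39 ≈ 0.076923.
Under the Kimura two-parameter model, d = −½ ln(1 − 2P − Q) − ¼ ln(1 − 2Q).
1 − 2P − Q = 0.871795, giving −½ ln(0.871795) = 0.068600.
1 − 2Q = 0.846154, giving −¼ ln(0.846154) = 0.041763.
d = 0.068600 + 0.041763 = 0.110363.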